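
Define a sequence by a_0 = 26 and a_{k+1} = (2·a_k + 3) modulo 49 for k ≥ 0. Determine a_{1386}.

a_0 = 26,  a_1 = 6,  a_2 = 15,  a_3 = 33,  a_4 = 20,  a_5 = 43,  a_6 = 40,  a_7 = 34,  a_8 = 22,  a_9 = 47,  a_{10} = 48,  a_{11} = 1,  a_{12} = 5,  a_{13} = 13,  a_{14} = 29,  a_{15} = 12,  a_{16} = 27,  a_{17} = 8,  a_{18} = 19,  a_{19} = 41,  a_{20} = 36,  a_{21} = 26.
Since a_{21} = a_0 = 26, the sequence is periodic with period 21.
(1386 - 0) mod 21 = 0, so a_{1386} = a_0 = 26.

26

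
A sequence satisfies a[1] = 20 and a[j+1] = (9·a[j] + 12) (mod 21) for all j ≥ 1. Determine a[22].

6

We have a[1] = 20; a[2] = 3; a[3] = 18; a[4] = 6; a[5] = 3.
Since a[5] = a[2] = 3, the sequence is eventually periodic: after a pre-period of length 1 it cycles with period 3.
For j ≥ 2, a[j] depends only on (j - 2) mod 3. (22 - 2) mod 3 = 2, so a[22] = a[4] = 6.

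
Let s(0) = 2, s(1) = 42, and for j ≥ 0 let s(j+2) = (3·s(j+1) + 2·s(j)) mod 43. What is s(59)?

Listing terms: s(0) = 2,  s(1) = 42,  s(2) = 1,  s(3) = 1,  s(4) = 5,  s(5) = 17,  s(6) = 18,  s(7) = 2,  s(8) = 42.
Since (s(7), s(8)) = (s(0), s(1)) = (2, 42) (two consecutive terms determine the rest), the sequence is periodic with period 7.
(59 - 0) mod 7 = 3, so s(59) = s(3) = 1.

1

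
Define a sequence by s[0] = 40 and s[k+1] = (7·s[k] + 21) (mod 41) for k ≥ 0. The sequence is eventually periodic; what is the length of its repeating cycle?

We have s[0] = 40,  s[1] = 14,  s[2] = 37,  s[3] = 34,  s[4] = 13,  s[5] = 30,  s[6] = 26,  s[7] = 39,  s[8] = 7,  s[9] = 29,  s[10] = 19,  s[11] = 31,  s[12] = 33,  s[13] = 6,  s[14] = 22,  s[15] = 11,  s[16] = 16,  s[17] = 10,  s[18] = 9,  s[19] = 2,  s[20] = 35,  s[21] = 20,  s[22] = 38,  s[23] = 0,  s[24] = 21,  s[25] = 4,  s[26] = 8,  s[27] = 36,  s[28] = 27,  s[29] = 5,  s[30] = 15,  s[31] = 3,  s[32] = 1,  s[33] = 28,  s[34] = 12,  s[35] = 23,  s[36] = 18,  s[37] = 24,  s[38] = 25,  s[39] = 32,  s[40] = 40.
The sequence repeats with period 40.

40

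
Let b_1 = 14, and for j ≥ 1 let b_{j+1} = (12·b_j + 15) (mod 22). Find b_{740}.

Listing terms: b_1 = 14,  b_2 = 7,  b_3 = 11,  b_4 = 15,  b_5 = 19,  b_6 = 1,  b_7 = 5,  b_8 = 9,  b_9 = 13,  b_{10} = 17,  b_{11} = 21,  b_{12} = 3,  b_{13} = 7.
Since b_{13} = b_2 = 7, the sequence is eventually periodic: after a pre-period of length 1 it cycles with period 11.
For j ≥ 2, b_j depends only on (j - 2) mod 11. (740 - 2) mod 11 = 1, so b_{740} = b_3 = 11.

11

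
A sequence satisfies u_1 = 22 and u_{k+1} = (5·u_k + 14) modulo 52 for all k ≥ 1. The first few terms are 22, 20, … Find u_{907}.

10

We have u_1 = 22, u_2 = 20, u_3 = 10, u_4 = 12, u_5 = 22.
The sequence repeats with period 4.
So u_{907} = u_{1 + ((907-1) mod 4)} = u_3 = 10.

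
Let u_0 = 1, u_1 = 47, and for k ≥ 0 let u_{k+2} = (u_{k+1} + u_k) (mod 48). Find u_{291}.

47

u_0 = 1; u_1 = 47; u_2 = 0; u_3 = 47; u_4 = 47; u_5 = 46; u_6 = 45; u_7 = 43; u_8 = 40; u_9 = 35; u_{10} = 27; u_{11} = 14; u_{12} = 41; u_{13} = 7; u_{14} = 0; u_{15} = 7; u_{16} = 7; u_{17} = 14; u_{18} = 21; u_{19} = 35; u_{20} = 8; u_{21} = 43; u_{22} = 3; u_{23} = 46; u_{24} = 1; u_{25} = 47.
The sequence repeats with period 24.
(291 - 0) mod 24 = 3, so u_{291} = u_3 = 47.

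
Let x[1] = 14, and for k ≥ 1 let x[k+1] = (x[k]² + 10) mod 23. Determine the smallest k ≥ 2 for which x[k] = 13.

Computing terms: x[1] = 14,  x[2] = 22,  x[3] = 11,  x[4] = 16,  x[5] = 13,  x[6] = 18,  x[7] = 12,  x[8] = 16.
Since x[8] = x[4] = 16, the sequence is eventually periodic: after a pre-period of length 3 it cycles with period 4.
The value 13 first appears (with k ≥ 2) at x[5].

5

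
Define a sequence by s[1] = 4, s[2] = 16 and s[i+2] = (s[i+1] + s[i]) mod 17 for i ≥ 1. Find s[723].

3

We have s[1] = 4; s[2] = 16; s[3] = 3; s[4] = 2; s[5] = 5; s[6] = 7; s[7] = 12; s[8] = 2; s[9] = 14; s[10] = 16; s[11] = 13; s[12] = 12; s[13] = 8; s[14] = 3; s[15] = 11; s[16] = 14; s[17] = 8; s[18] = 5; s[19] = 13; s[20] = 1; s[21] = 14; s[22] = 15; s[23] = 12; s[24] = 10; s[25] = 5; s[26] = 15; s[27] = 3; s[28] = 1; s[29] = 4; s[30] = 5; s[31] = 9; s[32] = 14; s[33] = 6; s[34] = 3; s[35] = 9; s[36] = 12; s[37] = 4; s[38] = 16.
Since (s[37], s[38]) = (s[1], s[2]) = (4, 16) (two consecutive terms determine the rest), the sequence is periodic with period 36.
So s[723] = s[1 + ((723-1) mod 36)] = s[3] = 3.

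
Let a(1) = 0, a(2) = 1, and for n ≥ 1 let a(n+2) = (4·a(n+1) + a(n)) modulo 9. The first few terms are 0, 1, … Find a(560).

1

Computing terms: a(1) = 0,  a(2) = 1,  a(3) = 4,  a(4) = 8,  a(5) = 0,  a(6) = 8,  a(7) = 5,  a(8) = 1,  a(9) = 0,  a(10) = 1.
Since (a(9), a(10)) = (a(1), a(2)) = (0, 1) (two consecutive terms determine the rest), the sequence is periodic with period 8.
(560 - 1) mod 8 = 7, so a(560) = a(8) = 1.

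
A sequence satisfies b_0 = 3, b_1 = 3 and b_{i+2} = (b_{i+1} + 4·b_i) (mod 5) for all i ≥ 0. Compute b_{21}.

2

We have b_0 = 3; b_1 = 3; b_2 = 0; b_3 = 2; b_4 = 2; b_5 = 0; b_6 = 3; b_7 = 3.
The sequence repeats with period 6.
So b_{21} = b_{0 + ((21-0) mod 6)} = b_3 = 2.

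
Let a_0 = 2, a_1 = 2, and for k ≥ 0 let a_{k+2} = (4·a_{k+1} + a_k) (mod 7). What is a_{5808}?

a_0 = 2; a_1 = 2; a_2 = 3; a_3 = 0; a_4 = 3; a_5 = 5; a_6 = 2; a_7 = 6; a_8 = 5; a_9 = 5; a_{10} = 4; a_{11} = 0; a_{12} = 4; a_{13} = 2; a_{14} = 5; a_{15} = 1; a_{16} = 2; a_{17} = 2.
Since (a_{16}, a_{17}) = (a_0, a_1) = (2, 2) (two consecutive terms determine the rest), the sequence is periodic with period 16.
(5808 - 0) mod 16 = 0, so a_{5808} = a_0 = 2.

2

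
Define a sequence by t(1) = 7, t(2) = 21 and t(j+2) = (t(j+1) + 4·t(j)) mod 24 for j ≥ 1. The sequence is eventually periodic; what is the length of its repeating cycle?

8

Listing terms: t(1) = 7; t(2) = 21; t(3) = 1; t(4) = 13; t(5) = 17; t(6) = 21; t(7) = 17; t(8) = 5; t(9) = 1; t(10) = 21; t(11) = 1.
Since (t(10), t(11)) = (t(2), t(3)) = (21, 1) (two consecutive terms determine the rest), the sequence is eventually periodic: after a pre-period of length 1 it cycles with period 8.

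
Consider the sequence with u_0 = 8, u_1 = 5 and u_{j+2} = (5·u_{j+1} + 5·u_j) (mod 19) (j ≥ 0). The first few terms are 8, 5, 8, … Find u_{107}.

u_0 = 8, u_1 = 5, u_2 = 8, u_3 = 8, u_4 = 4, u_5 = 3, u_6 = 16, u_7 = 0, u_8 = 4, u_9 = 1, u_{10} = 6, u_{11} = 16, u_{12} = 15, u_{13} = 3, u_{14} = 14, u_{15} = 9, u_{16} = 1, u_{17} = 12, u_{18} = 8, u_{19} = 5.
Since (u_{18}, u_{19}) = (u_0, u_1) = (8, 5) (two consecutive terms determine the rest), the sequence is periodic with period 18.
So u_{107} = u_{0 + ((107-0) mod 18)} = u_{17} = 12.

12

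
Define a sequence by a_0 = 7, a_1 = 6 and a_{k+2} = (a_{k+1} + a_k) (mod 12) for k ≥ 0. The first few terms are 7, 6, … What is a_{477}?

Computing terms: a_0 = 7, a_1 = 6, a_2 = 1, a_3 = 7, a_4 = 8, a_5 = 3, a_6 = 11, a_7 = 2, a_8 = 1, a_9 = 3, a_{10} = 4, a_{11} = 7, a_{12} = 11, a_{13} = 6, a_{14} = 5, a_{15} = 11, a_{16} = 4, a_{17} = 3, a_{18} = 7, a_{19} = 10, a_{20} = 5, a_{21} = 3, a_{22} = 8, a_{23} = 11, a_{24} = 7, a_{25} = 6.
The sequence repeats with period 24.
So a_{477} = a_{0 + ((477-0) mod 24)} = a_{21} = 3.

3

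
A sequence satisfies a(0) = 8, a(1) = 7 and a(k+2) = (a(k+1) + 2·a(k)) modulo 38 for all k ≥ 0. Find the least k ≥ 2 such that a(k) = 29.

a(0) = 8,  a(1) = 7,  a(2) = 23,  a(3) = 37,  a(4) = 7,  a(5) = 5,  a(6) = 19,  a(7) = 29,  a(8) = 29,  a(9) = 11,  a(10) = 31,  a(11) = 15,  a(12) = 1,  a(13) = 31,  a(14) = 33,  a(15) = 19,  a(16) = 9,  a(17) = 9,  a(18) = 27,  a(19) = 7,  a(20) = 23.
Since (a(19), a(20)) = (a(1), a(2)) = (7, 23) (two consecutive terms determine the rest), the sequence is eventually periodic: after a pre-period of length 1 it cycles with period 18.
The value 29 first appears (with k ≥ 2) at a(7).

7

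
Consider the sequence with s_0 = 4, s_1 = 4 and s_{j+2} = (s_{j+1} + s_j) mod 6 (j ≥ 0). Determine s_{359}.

Listing terms: s_0 = 4, s_1 = 4, s_2 = 2, s_3 = 0, s_4 = 2, s_5 = 2, s_6 = 4, s_7 = 0, s_8 = 4, s_9 = 4.
Since (s_8, s_9) = (s_0, s_1) = (4, 4) (two consecutive terms determine the rest), the sequence is periodic with period 8.
So s_{359} = s_{0 + ((359-0) mod 8)} = s_7 = 0.

0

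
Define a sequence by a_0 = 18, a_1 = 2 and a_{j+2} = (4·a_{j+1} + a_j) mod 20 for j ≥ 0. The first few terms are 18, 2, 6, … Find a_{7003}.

6

We have a_0 = 18; a_1 = 2; a_2 = 6; a_3 = 6; a_4 = 10; a_5 = 6; a_6 = 14; a_7 = 2; a_8 = 2; a_9 = 10; a_{10} = 2; a_{11} = 18; a_{12} = 14; a_{13} = 14; a_{14} = 10; a_{15} = 14; a_{16} = 6; a_{17} = 18; a_{18} = 18; a_{19} = 10; a_{20} = 18; a_{21} = 2.
Since (a_{20}, a_{21}) = (a_0, a_1) = (18, 2) (two consecutive terms determine the rest), the sequence is periodic with period 20.
So a_{7003} = a_{0 + ((7003-0) mod 20)} = a_3 = 6.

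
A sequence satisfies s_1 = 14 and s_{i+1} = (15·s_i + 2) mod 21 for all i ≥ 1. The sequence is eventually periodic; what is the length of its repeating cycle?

s_1 = 14; s_2 = 2; s_3 = 11; s_4 = 20; s_5 = 8; s_6 = 17; s_7 = 5; s_8 = 14.
The sequence repeats with period 7.

7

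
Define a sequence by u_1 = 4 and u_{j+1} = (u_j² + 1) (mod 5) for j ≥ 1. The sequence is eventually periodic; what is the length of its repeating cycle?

u_1 = 4, u_2 = 2, u_3 = 0, u_4 = 1, u_5 = 2.
Since u_5 = u_2 = 2, the sequence is eventually periodic: after a pre-period of length 1 it cycles with period 3.

3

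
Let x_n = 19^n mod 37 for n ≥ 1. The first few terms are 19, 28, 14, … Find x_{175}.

Computing terms: x_1 = 19,  x_2 = 28,  x_3 = 14,  x_4 = 7,  x_5 = 22,  x_6 = 11,  x_7 = 24,  x_8 = 12,  x_9 = 6,  x_{10} = 3,  x_{11} = 20,  x_{12} = 10,  x_{13} = 5,  x_{14} = 21,  x_{15} = 29,  x_{16} = 33,  x_{17} = 35,  x_{18} = 36,  x_{19} = 18,  x_{20} = 9,  x_{21} = 23,  x_{22} = 30,  x_{23} = 15,  x_{24} = 26,  x_{25} = 13,  x_{26} = 25,  x_{27} = 31,  x_{28} = 34,  x_{29} = 17,  x_{30} = 27,  x_{31} = 32,  x_{32} = 16,  x_{33} = 8,  x_{34} = 4,  x_{35} = 2,  x_{36} = 1,  x_{37} = 19.
Since x_{37} = x_1 = 19, the sequence is periodic with period 36.
(175 - 1) mod 36 = 30, so x_{175} = x_{31} = 32.

32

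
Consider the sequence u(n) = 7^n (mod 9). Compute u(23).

We have u(1) = 7, u(2) = 4, u(3) = 1, u(4) = 7.
The sequence repeats with period 3.
So u(23) = u(1 + ((23-1) mod 3)) = u(2) = 4.

4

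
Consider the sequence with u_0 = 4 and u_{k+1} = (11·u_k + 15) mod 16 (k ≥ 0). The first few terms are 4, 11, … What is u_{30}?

Computing terms: u_0 = 4,  u_1 = 11,  u_2 = 8,  u_3 = 7,  u_4 = 12,  u_5 = 3,  u_6 = 0,  u_7 = 15,  u_8 = 4.
The sequence repeats with period 8.
(30 - 0) mod 8 = 6, so u_{30} = u_6 = 0.

0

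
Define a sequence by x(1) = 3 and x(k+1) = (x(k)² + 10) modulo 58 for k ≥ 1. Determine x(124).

17

x(1) = 3; x(2) = 19; x(3) = 23; x(4) = 17; x(5) = 9; x(6) = 33; x(7) = 55; x(8) = 19.
Since x(8) = x(2) = 19, the sequence is eventually periodic: after a pre-period of length 1 it cycles with period 6.
For k ≥ 2, x(k) depends only on (k - 2) mod 6. (124 - 2) mod 6 = 2, so x(124) = x(4) = 17.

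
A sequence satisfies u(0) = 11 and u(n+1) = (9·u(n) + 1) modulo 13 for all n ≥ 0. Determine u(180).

11

Listing terms: u(0) = 11,  u(1) = 9,  u(2) = 4,  u(3) = 11.
Since u(3) = u(0) = 11, the sequence is periodic with period 3.
So u(180) = u(0 + ((180-0) mod 3)) = u(0) = 11.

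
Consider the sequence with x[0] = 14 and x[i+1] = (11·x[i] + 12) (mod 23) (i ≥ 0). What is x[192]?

x[0] = 14, x[1] = 5, x[2] = 21, x[3] = 13, x[4] = 17, x[5] = 15, x[6] = 16, x[7] = 4, x[8] = 10, x[9] = 7, x[10] = 20, x[11] = 2, x[12] = 11, x[13] = 18, x[14] = 3, x[15] = 22, x[16] = 1, x[17] = 0, x[18] = 12, x[19] = 6, x[20] = 9, x[21] = 19, x[22] = 14.
The sequence repeats with period 22.
So x[192] = x[0 + ((192-0) mod 22)] = x[16] = 1.

1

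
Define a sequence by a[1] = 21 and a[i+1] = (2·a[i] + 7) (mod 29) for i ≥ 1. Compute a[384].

25

Computing terms: a[1] = 21, a[2] = 20, a[3] = 18, a[4] = 14, a[5] = 6, a[6] = 19, a[7] = 16, a[8] = 10, a[9] = 27, a[10] = 3, a[11] = 13, a[12] = 4, a[13] = 15, a[14] = 8, a[15] = 23, a[16] = 24, a[17] = 26, a[18] = 1, a[19] = 9, a[20] = 25, a[21] = 28, a[22] = 5, a[23] = 17, a[24] = 12, a[25] = 2, a[26] = 11, a[27] = 0, a[28] = 7, a[29] = 21.
Since a[29] = a[1] = 21, the sequence is periodic with period 28.
So a[384] = a[1 + ((384-1) mod 28)] = a[20] = 25.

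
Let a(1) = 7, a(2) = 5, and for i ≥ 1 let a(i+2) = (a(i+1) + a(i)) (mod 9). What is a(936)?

Listing terms: a(1) = 7, a(2) = 5, a(3) = 3, a(4) = 8, a(5) = 2, a(6) = 1, a(7) = 3, a(8) = 4, a(9) = 7, a(10) = 2, a(11) = 0, a(12) = 2, a(13) = 2, a(14) = 4, a(15) = 6, a(16) = 1, a(17) = 7, a(18) = 8, a(19) = 6, a(20) = 5, a(21) = 2, a(22) = 7, a(23) = 0, a(24) = 7, a(25) = 7, a(26) = 5.
The sequence repeats with period 24.
(936 - 1) mod 24 = 23, so a(936) = a(24) = 7.

7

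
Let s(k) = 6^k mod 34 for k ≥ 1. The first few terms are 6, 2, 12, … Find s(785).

We have s(1) = 6; s(2) = 2; s(3) = 12; s(4) = 4; s(5) = 24; s(6) = 8; s(7) = 14; s(8) = 16; s(9) = 28; s(10) = 32; s(11) = 22; s(12) = 30; s(13) = 10; s(14) = 26; s(15) = 20; s(16) = 18; s(17) = 6.
Since s(17) = s(1) = 6, the sequence is periodic with period 16.
So s(785) = s(1 + ((785-1) mod 16)) = s(1) = 6.

6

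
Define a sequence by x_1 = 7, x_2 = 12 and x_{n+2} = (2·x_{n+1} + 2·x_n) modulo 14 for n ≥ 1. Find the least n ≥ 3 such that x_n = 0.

We have x_1 = 7,  x_2 = 12,  x_3 = 10,  x_4 = 2,  x_5 = 10,  x_6 = 10,  x_7 = 12,  x_8 = 2,  x_9 = 0,  x_{10} = 4,  x_{11} = 8,  x_{12} = 10,  x_{13} = 8,  x_{14} = 8,  x_{15} = 4,  x_{16} = 10,  x_{17} = 0,  x_{18} = 6,  x_{19} = 12,  x_{20} = 8,  x_{21} = 12,  x_{22} = 12,  x_{23} = 6,  x_{24} = 8,  x_{25} = 0,  x_{26} = 2,  x_{27} = 4,  x_{28} = 12,  x_{29} = 4,  x_{30} = 4,  x_{31} = 2,  x_{32} = 12,  x_{33} = 0,  x_{34} = 10,  x_{35} = 6,  x_{36} = 4,  x_{37} = 6,  x_{38} = 6,  x_{39} = 10,  x_{40} = 4,  x_{41} = 0,  x_{42} = 8,  x_{43} = 2,  x_{44} = 6,  x_{45} = 2,  x_{46} = 2,  x_{47} = 8,  x_{48} = 6,  x_{49} = 0,  x_{50} = 12,  x_{51} = 10.
Since (x_{50}, x_{51}) = (x_2, x_3) = (12, 10) (two consecutive terms determine the rest), the sequence is eventually periodic: after a pre-period of length 1 it cycles with period 48.
The value 0 first appears (with n ≥ 3) at x_9.

9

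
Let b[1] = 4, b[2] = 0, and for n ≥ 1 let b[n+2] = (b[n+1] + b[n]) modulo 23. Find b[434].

0

b[1] = 4,  b[2] = 0,  b[3] = 4,  b[4] = 4,  b[5] = 8,  b[6] = 12,  b[7] = 20,  b[8] = 9,  b[9] = 6,  b[10] = 15,  b[11] = 21,  b[12] = 13,  b[13] = 11,  b[14] = 1,  b[15] = 12,  b[16] = 13,  b[17] = 2,  b[18] = 15,  b[19] = 17,  b[20] = 9,  b[21] = 3,  b[22] = 12,  b[23] = 15,  b[24] = 4,  b[25] = 19,  b[26] = 0,  b[27] = 19,  b[28] = 19,  b[29] = 15,  b[30] = 11,  b[31] = 3,  b[32] = 14,  b[33] = 17,  b[34] = 8,  b[35] = 2,  b[36] = 10,  b[37] = 12,  b[38] = 22,  b[39] = 11,  b[40] = 10,  b[41] = 21,  b[42] = 8,  b[43] = 6,  b[44] = 14,  b[45] = 20,  b[46] = 11,  b[47] = 8,  b[48] = 19,  b[49] = 4,  b[50] = 0.
The sequence repeats with period 48.
(434 - 1) mod 48 = 1, so b[434] = b[2] = 0.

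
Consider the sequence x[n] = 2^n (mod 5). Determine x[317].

2

We have x[0] = 1; x[1] = 2; x[2] = 4; x[3] = 3; x[4] = 1.
Since x[4] = x[0] = 1, the sequence is periodic with period 4.
So x[317] = x[0 + ((317-0) mod 4)] = x[1] = 2.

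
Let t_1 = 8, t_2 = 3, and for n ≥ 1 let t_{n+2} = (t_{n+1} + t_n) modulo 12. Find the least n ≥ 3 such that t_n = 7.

8

Listing terms: t_1 = 8, t_2 = 3, t_3 = 11, t_4 = 2, t_5 = 1, t_6 = 3, t_7 = 4, t_8 = 7, t_9 = 11, t_{10} = 6, t_{11} = 5, t_{12} = 11, t_{13} = 4, t_{14} = 3, t_{15} = 7, t_{16} = 10, t_{17} = 5, t_{18} = 3, t_{19} = 8, t_{20} = 11, t_{21} = 7, t_{22} = 6, t_{23} = 1, t_{24} = 7, t_{25} = 8, t_{26} = 3.
The sequence repeats with period 24.
The value 7 first appears (with n ≥ 3) at t_8.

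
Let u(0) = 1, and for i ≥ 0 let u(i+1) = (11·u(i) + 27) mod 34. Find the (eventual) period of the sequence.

u(0) = 1,  u(1) = 4,  u(2) = 3,  u(3) = 26,  u(4) = 7,  u(5) = 2,  u(6) = 15,  u(7) = 22,  u(8) = 31,  u(9) = 28,  u(10) = 29,  u(11) = 6,  u(12) = 25,  u(13) = 30,  u(14) = 17,  u(15) = 10,  u(16) = 1.
Since u(16) = u(0) = 1, the sequence is periodic with period 16.

16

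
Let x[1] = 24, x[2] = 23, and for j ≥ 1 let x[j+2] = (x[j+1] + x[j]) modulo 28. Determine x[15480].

15

Computing terms: x[1] = 24; x[2] = 23; x[3] = 19; x[4] = 14; x[5] = 5; x[6] = 19; x[7] = 24; x[8] = 15; x[9] = 11; x[10] = 26; x[11] = 9; x[12] = 7; x[13] = 16; x[14] = 23; x[15] = 11; x[16] = 6; x[17] = 17; x[18] = 23; x[19] = 12; x[20] = 7; x[21] = 19; x[22] = 26; x[23] = 17; x[24] = 15; x[25] = 4; x[26] = 19; x[27] = 23; x[28] = 14; x[29] = 9; x[30] = 23; x[31] = 4; x[32] = 27; x[33] = 3; x[34] = 2; x[35] = 5; x[36] = 7; x[37] = 12; x[38] = 19; x[39] = 3; x[40] = 22; x[41] = 25; x[42] = 19; x[43] = 16; x[44] = 7; x[45] = 23; x[46] = 2; x[47] = 25; x[48] = 27; x[49] = 24; x[50] = 23.
The sequence repeats with period 48.
(15480 - 1) mod 48 = 23, so x[15480] = x[24] = 15.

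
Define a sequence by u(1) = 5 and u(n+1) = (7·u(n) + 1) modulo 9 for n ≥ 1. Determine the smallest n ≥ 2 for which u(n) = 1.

3

Computing terms: u(1) = 5, u(2) = 0, u(3) = 1, u(4) = 8, u(5) = 3, u(6) = 4, u(7) = 2, u(8) = 6, u(9) = 7, u(10) = 5.
The sequence repeats with period 9.
The value 1 first appears (with n ≥ 2) at u(3).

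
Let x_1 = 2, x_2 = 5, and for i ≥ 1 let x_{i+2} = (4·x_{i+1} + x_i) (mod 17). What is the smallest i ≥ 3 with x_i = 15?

We have x_1 = 2,  x_2 = 5,  x_3 = 5,  x_4 = 8,  x_5 = 3,  x_6 = 3,  x_7 = 15,  x_8 = 12,  x_9 = 12,  x_{10} = 9,  x_{11} = 14,  x_{12} = 14,  x_{13} = 2,  x_{14} = 5.
Since (x_{13}, x_{14}) = (x_1, x_2) = (2, 5) (two consecutive terms determine the rest), the sequence is periodic with period 12.
The value 15 first appears (with i ≥ 3) at x_7.

7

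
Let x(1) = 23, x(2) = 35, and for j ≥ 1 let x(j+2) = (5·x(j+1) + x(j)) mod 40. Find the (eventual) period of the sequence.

12

Computing terms: x(1) = 23,  x(2) = 35,  x(3) = 38,  x(4) = 25,  x(5) = 3,  x(6) = 0,  x(7) = 3,  x(8) = 15,  x(9) = 38,  x(10) = 5,  x(11) = 23,  x(12) = 0,  x(13) = 23,  x(14) = 35.
Since (x(13), x(14)) = (x(1), x(2)) = (23, 35) (two consecutive terms determine the rest), the sequence is periodic with period 12.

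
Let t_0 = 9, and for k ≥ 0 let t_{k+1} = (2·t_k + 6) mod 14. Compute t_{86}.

12

t_0 = 9,  t_1 = 10,  t_2 = 12,  t_3 = 2,  t_4 = 10.
Since t_4 = t_1 = 10, the sequence is eventually periodic: after a pre-period of length 1 it cycles with period 3.
For k ≥ 1, t_k depends only on (k - 1) mod 3. (86 - 1) mod 3 = 1, so t_{86} = t_2 = 12.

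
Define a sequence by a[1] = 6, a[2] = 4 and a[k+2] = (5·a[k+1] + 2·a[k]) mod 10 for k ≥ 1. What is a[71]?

8

Computing terms: a[1] = 6, a[2] = 4, a[3] = 2, a[4] = 8, a[5] = 4, a[6] = 6, a[7] = 8, a[8] = 2, a[9] = 6, a[10] = 4.
Since (a[9], a[10]) = (a[1], a[2]) = (6, 4) (two consecutive terms determine the rest), the sequence is periodic with period 8.
(71 - 1) mod 8 = 6, so a[71] = a[7] = 8.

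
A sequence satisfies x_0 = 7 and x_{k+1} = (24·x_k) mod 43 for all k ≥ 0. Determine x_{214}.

Listing terms: x_0 = 7,  x_1 = 39,  x_2 = 33,  x_3 = 18,  x_4 = 2,  x_5 = 5,  x_6 = 34,  x_7 = 42,  x_8 = 19,  x_9 = 26,  x_{10} = 22,  x_{11} = 12,  x_{12} = 30,  x_{13} = 32,  x_{14} = 37,  x_{15} = 28,  x_{16} = 27,  x_{17} = 3,  x_{18} = 29,  x_{19} = 8,  x_{20} = 20,  x_{21} = 7.
Since x_{21} = x_0 = 7, the sequence is periodic with period 21.
(214 - 0) mod 21 = 4, so x_{214} = x_4 = 2.

2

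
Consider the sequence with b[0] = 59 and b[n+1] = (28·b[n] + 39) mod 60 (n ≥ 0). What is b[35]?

Listing terms: b[0] = 59; b[1] = 11; b[2] = 47; b[3] = 35; b[4] = 59.
The sequence repeats with period 4.
So b[35] = b[0 + ((35-0) mod 4)] = b[3] = 35.

35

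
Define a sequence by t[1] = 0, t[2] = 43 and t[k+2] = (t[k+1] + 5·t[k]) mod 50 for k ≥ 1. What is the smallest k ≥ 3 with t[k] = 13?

6

We have t[1] = 0,  t[2] = 43,  t[3] = 43,  t[4] = 8,  t[5] = 23,  t[6] = 13,  t[7] = 28,  t[8] = 43,  t[9] = 33,  t[10] = 48,  t[11] = 13,  t[12] = 3,  t[13] = 18,  t[14] = 33,  t[15] = 23,  t[16] = 38,  t[17] = 3,  t[18] = 43,  t[19] = 8.
Since (t[18], t[19]) = (t[3], t[4]) = (43, 8) (two consecutive terms determine the rest), the sequence is eventually periodic: after a pre-period of length 2 it cycles with period 15.
The value 13 first appears (with k ≥ 3) at t[6].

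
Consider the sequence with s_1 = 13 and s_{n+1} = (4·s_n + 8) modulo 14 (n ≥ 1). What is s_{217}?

6

s_1 = 13,  s_2 = 4,  s_3 = 10,  s_4 = 6,  s_5 = 4.
Since s_5 = s_2 = 4, the sequence is eventually periodic: after a pre-period of length 1 it cycles with period 3.
For n ≥ 2, s_n depends only on (n - 2) mod 3. (217 - 2) mod 3 = 2, so s_{217} = s_4 = 6.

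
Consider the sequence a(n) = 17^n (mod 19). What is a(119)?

We have a(0) = 1, a(1) = 17, a(2) = 4, a(3) = 11, a(4) = 16, a(5) = 6, a(6) = 7, a(7) = 5, a(8) = 9, a(9) = 1.
The sequence repeats with period 9.
(119 - 0) mod 9 = 2, so a(119) = a(2) = 4.

4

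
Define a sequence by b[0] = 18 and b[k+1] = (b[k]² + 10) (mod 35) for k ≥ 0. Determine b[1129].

Listing terms: b[0] = 18, b[1] = 19, b[2] = 21, b[3] = 31, b[4] = 26, b[5] = 21.
Since b[5] = b[2] = 21, the sequence is eventually periodic: after a pre-period of length 2 it cycles with period 3.
For k ≥ 2, b[k] depends only on (k - 2) mod 3. (1129 - 2) mod 3 = 2, so b[1129] = b[4] = 26.

26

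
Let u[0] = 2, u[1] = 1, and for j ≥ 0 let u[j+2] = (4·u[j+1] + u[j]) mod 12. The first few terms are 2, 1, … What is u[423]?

5

Listing terms: u[0] = 2; u[1] = 1; u[2] = 6; u[3] = 1; u[4] = 10; u[5] = 5; u[6] = 6; u[7] = 5; u[8] = 2; u[9] = 1.
The sequence repeats with period 8.
(423 - 0) mod 8 = 7, so u[423] = u[7] = 5.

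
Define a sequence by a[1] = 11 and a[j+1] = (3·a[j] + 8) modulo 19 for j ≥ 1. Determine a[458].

7

a[1] = 11, a[2] = 3, a[3] = 17, a[4] = 2, a[5] = 14, a[6] = 12, a[7] = 6, a[8] = 7, a[9] = 10, a[10] = 0, a[11] = 8, a[12] = 13, a[13] = 9, a[14] = 16, a[15] = 18, a[16] = 5, a[17] = 4, a[18] = 1, a[19] = 11.
Since a[19] = a[1] = 11, the sequence is periodic with period 18.
So a[458] = a[1 + ((458-1) mod 18)] = a[8] = 7.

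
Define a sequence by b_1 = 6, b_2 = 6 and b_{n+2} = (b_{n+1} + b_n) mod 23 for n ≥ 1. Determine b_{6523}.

7

b_1 = 6,  b_2 = 6,  b_3 = 12,  b_4 = 18,  b_5 = 7,  b_6 = 2,  b_7 = 9,  b_8 = 11,  b_9 = 20,  b_{10} = 8,  b_{11} = 5,  b_{12} = 13,  b_{13} = 18,  b_{14} = 8,  b_{15} = 3,  b_{16} = 11,  b_{17} = 14,  b_{18} = 2,  b_{19} = 16,  b_{20} = 18,  b_{21} = 11,  b_{22} = 6,  b_{23} = 17,  b_{24} = 0,  b_{25} = 17,  b_{26} = 17,  b_{27} = 11,  b_{28} = 5,  b_{29} = 16,  b_{30} = 21,  b_{31} = 14,  b_{32} = 12,  b_{33} = 3,  b_{34} = 15,  b_{35} = 18,  b_{36} = 10,  b_{37} = 5,  b_{38} = 15,  b_{39} = 20,  b_{40} = 12,  b_{41} = 9,  b_{42} = 21,  b_{43} = 7,  b_{44} = 5,  b_{45} = 12,  b_{46} = 17,  b_{47} = 6,  b_{48} = 0,  b_{49} = 6,  b_{50} = 6.
Since (b_{49}, b_{50}) = (b_1, b_2) = (6, 6) (two consecutive terms determine the rest), the sequence is periodic with period 48.
(6523 - 1) mod 48 = 42, so b_{6523} = b_{43} = 7.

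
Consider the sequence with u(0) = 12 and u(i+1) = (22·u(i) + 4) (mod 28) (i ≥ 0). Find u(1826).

u(0) = 12,  u(1) = 16,  u(2) = 20,  u(3) = 24,  u(4) = 0,  u(5) = 4,  u(6) = 8,  u(7) = 12.
Since u(7) = u(0) = 12, the sequence is periodic with period 7.
(1826 - 0) mod 7 = 6, so u(1826) = u(6) = 8.

8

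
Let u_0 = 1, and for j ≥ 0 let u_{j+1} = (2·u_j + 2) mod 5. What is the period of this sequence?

4

Listing terms: u_0 = 1, u_1 = 4, u_2 = 0, u_3 = 2, u_4 = 1.
The sequence repeats with period 4.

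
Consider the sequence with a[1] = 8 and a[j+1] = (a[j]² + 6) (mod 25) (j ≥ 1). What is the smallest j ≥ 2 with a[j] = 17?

4

We have a[1] = 8; a[2] = 20; a[3] = 6; a[4] = 17; a[5] = 20.
Since a[5] = a[2] = 20, the sequence is eventually periodic: after a pre-period of length 1 it cycles with period 3.
The value 17 first appears (with j ≥ 2) at a[4].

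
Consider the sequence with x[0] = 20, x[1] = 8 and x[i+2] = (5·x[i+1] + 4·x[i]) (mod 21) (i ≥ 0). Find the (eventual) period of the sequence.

48

Computing terms: x[0] = 20,  x[1] = 8,  x[2] = 15,  x[3] = 2,  x[4] = 7,  x[5] = 1,  x[6] = 12,  x[7] = 1,  x[8] = 11,  x[9] = 17,  x[10] = 3,  x[11] = 20,  x[12] = 7,  x[13] = 10,  x[14] = 15,  x[15] = 10,  x[16] = 5,  x[17] = 2,  x[18] = 9,  x[19] = 11,  x[20] = 7,  x[21] = 16,  x[22] = 3,  x[23] = 16,  x[24] = 8,  x[25] = 20,  x[26] = 6,  x[27] = 5,  x[28] = 7,  x[29] = 13,  x[30] = 9,  x[31] = 13,  x[32] = 17,  x[33] = 11,  x[34] = 18,  x[35] = 8,  x[36] = 7,  x[37] = 4,  x[38] = 6,  x[39] = 4,  x[40] = 2,  x[41] = 5,  x[42] = 12,  x[43] = 17,  x[44] = 7,  x[45] = 19,  x[46] = 18,  x[47] = 19,  x[48] = 20,  x[49] = 8.
The sequence repeats with period 48.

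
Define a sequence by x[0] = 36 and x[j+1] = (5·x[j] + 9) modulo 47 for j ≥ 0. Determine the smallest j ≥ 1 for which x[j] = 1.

We have x[0] = 36,  x[1] = 1,  x[2] = 14,  x[3] = 32,  x[4] = 28,  x[5] = 8,  x[6] = 2,  x[7] = 19,  x[8] = 10,  x[9] = 12,  x[10] = 22,  x[11] = 25,  x[12] = 40,  x[13] = 21,  x[14] = 20,  x[15] = 15,  x[16] = 37,  x[17] = 6,  x[18] = 39,  x[19] = 16,  x[20] = 42,  x[21] = 31,  x[22] = 23,  x[23] = 30,  x[24] = 18,  x[25] = 5,  x[26] = 34,  x[27] = 38,  x[28] = 11,  x[29] = 17,  x[30] = 0,  x[31] = 9,  x[32] = 7,  x[33] = 44,  x[34] = 41,  x[35] = 26,  x[36] = 45,  x[37] = 46,  x[38] = 4,  x[39] = 29,  x[40] = 13,  x[41] = 27,  x[42] = 3,  x[43] = 24,  x[44] = 35,  x[45] = 43,  x[46] = 36.
The sequence repeats with period 46.
The value 1 first appears (with j ≥ 1) at x[1].

1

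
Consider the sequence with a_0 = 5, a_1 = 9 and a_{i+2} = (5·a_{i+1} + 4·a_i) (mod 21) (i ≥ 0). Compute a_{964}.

7

a_0 = 5,  a_1 = 9,  a_2 = 2,  a_3 = 4,  a_4 = 7,  a_5 = 9,  a_6 = 10,  a_7 = 2,  a_8 = 8,  a_9 = 6,  a_{10} = 20,  a_{11} = 19,  a_{12} = 7,  a_{13} = 6,  a_{14} = 16,  a_{15} = 20,  a_{16} = 17,  a_{17} = 18,  a_{18} = 11,  a_{19} = 1,  a_{20} = 7,  a_{21} = 18,  a_{22} = 13,  a_{23} = 11,  a_{24} = 2,  a_{25} = 12,  a_{26} = 5,  a_{27} = 10,  a_{28} = 7,  a_{29} = 12,  a_{30} = 4,  a_{31} = 5,  a_{32} = 20,  a_{33} = 15,  a_{34} = 8,  a_{35} = 16,  a_{36} = 7,  a_{37} = 15,  a_{38} = 19,  a_{39} = 8,  a_{40} = 11,  a_{41} = 3,  a_{42} = 17,  a_{43} = 13,  a_{44} = 7,  a_{45} = 3,  a_{46} = 1,  a_{47} = 17,  a_{48} = 5,  a_{49} = 9.
Since (a_{48}, a_{49}) = (a_0, a_1) = (5, 9) (two consecutive terms determine the rest), the sequence is periodic with period 48.
So a_{964} = a_{0 + ((964-0) mod 48)} = a_4 = 7.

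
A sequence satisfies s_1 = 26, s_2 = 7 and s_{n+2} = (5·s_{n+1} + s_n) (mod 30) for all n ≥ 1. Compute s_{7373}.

1

Computing terms: s_1 = 26, s_2 = 7, s_3 = 1, s_4 = 12, s_5 = 1, s_6 = 17, s_7 = 26, s_8 = 27, s_9 = 11, s_{10} = 22, s_{11} = 1, s_{12} = 27, s_{13} = 16, s_{14} = 17, s_{15} = 11, s_{16} = 12, s_{17} = 11, s_{18} = 7, s_{19} = 16, s_{20} = 27, s_{21} = 1, s_{22} = 2, s_{23} = 11, s_{24} = 27, s_{25} = 26, s_{26} = 7.
Since (s_{25}, s_{26}) = (s_1, s_2) = (26, 7) (two consecutive terms determine the rest), the sequence is periodic with period 24.
(7373 - 1) mod 24 = 4, so s_{7373} = s_5 = 1.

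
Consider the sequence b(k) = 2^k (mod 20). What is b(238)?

b(0) = 1; b(1) = 2; b(2) = 4; b(3) = 8; b(4) = 16; b(5) = 12; b(6) = 4.
Since b(6) = b(2) = 4, the sequence is eventually periodic: after a pre-period of length 2 it cycles with period 4.
For k ≥ 2, b(k) depends only on (k - 2) mod 4. (238 - 2) mod 4 = 0, so b(238) = b(2) = 4.

4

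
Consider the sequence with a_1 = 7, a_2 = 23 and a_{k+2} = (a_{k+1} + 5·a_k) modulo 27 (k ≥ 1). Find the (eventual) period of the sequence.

Computing terms: a_1 = 7; a_2 = 23; a_3 = 4; a_4 = 11; a_5 = 4; a_6 = 5; a_7 = 25; a_8 = 23; a_9 = 13; a_{10} = 20; a_{11} = 4; a_{12} = 23; a_{13} = 16; a_{14} = 23; a_{15} = 22; a_{16} = 2; a_{17} = 4; a_{18} = 14; a_{19} = 7; a_{20} = 23.
Since (a_{19}, a_{20}) = (a_1, a_2) = (7, 23) (two consecutive terms determine the rest), the sequence is periodic with period 18.

18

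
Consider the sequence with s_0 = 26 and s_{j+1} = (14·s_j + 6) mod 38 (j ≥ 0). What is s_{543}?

We have s_0 = 26,  s_1 = 28,  s_2 = 18,  s_3 = 30,  s_4 = 8,  s_5 = 4,  s_6 = 24,  s_7 = 0,  s_8 = 6,  s_9 = 14,  s_{10} = 12,  s_{11} = 22,  s_{12} = 10,  s_{13} = 32,  s_{14} = 36,  s_{15} = 16,  s_{16} = 2,  s_{17} = 34,  s_{18} = 26.
Since s_{18} = s_0 = 26, the sequence is periodic with period 18.
(543 - 0) mod 18 = 3, so s_{543} = s_3 = 30.

30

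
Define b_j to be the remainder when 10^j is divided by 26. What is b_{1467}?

Listing terms: b_0 = 1,  b_1 = 10,  b_2 = 22,  b_3 = 12,  b_4 = 16,  b_5 = 4,  b_6 = 14,  b_7 = 10.
Since b_7 = b_1 = 10, the sequence is eventually periodic: after a pre-period of length 1 it cycles with period 6.
For j ≥ 1, b_j depends only on (j - 1) mod 6. (1467 - 1) mod 6 = 2, so b_{1467} = b_3 = 12.

12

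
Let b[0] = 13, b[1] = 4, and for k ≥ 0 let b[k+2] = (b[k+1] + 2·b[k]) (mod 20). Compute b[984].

Listing terms: b[0] = 13, b[1] = 4, b[2] = 10, b[3] = 18, b[4] = 18, b[5] = 14, b[6] = 10, b[7] = 18.
Since (b[6], b[7]) = (b[2], b[3]) = (10, 18) (two consecutive terms determine the rest), the sequence is eventually periodic: after a pre-period of length 2 it cycles with period 4.
For k ≥ 2, b[k] depends only on (k - 2) mod 4. (984 - 2) mod 4 = 2, so b[984] = b[4] = 18.

18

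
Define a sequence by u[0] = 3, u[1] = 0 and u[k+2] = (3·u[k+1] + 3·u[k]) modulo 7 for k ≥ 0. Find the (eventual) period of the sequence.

Computing terms: u[0] = 3, u[1] = 0, u[2] = 2, u[3] = 6, u[4] = 3, u[5] = 6, u[6] = 6, u[7] = 1, u[8] = 0, u[9] = 3, u[10] = 2, u[11] = 1, u[12] = 2, u[13] = 2, u[14] = 5, u[15] = 0, u[16] = 1, u[17] = 3, u[18] = 5, u[19] = 3, u[20] = 3, u[21] = 4, u[22] = 0, u[23] = 5, u[24] = 1, u[25] = 4, u[26] = 1, u[27] = 1, u[28] = 6, u[29] = 0, u[30] = 4, u[31] = 5, u[32] = 6, u[33] = 5, u[34] = 5, u[35] = 2, u[36] = 0, u[37] = 6, u[38] = 4, u[39] = 2, u[40] = 4, u[41] = 4, u[42] = 3, u[43] = 0.
The sequence repeats with period 42.

42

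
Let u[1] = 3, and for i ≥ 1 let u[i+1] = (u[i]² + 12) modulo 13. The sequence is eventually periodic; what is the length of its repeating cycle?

3

u[1] = 3,  u[2] = 8,  u[3] = 11,  u[4] = 3.
The sequence repeats with period 3.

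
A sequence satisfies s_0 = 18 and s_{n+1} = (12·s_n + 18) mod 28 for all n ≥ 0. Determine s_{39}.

22

Computing terms: s_0 = 18, s_1 = 10, s_2 = 26, s_3 = 22, s_4 = 2, s_5 = 14, s_6 = 18.
The sequence repeats with period 6.
So s_{39} = s_{0 + ((39-0) mod 6)} = s_3 = 22.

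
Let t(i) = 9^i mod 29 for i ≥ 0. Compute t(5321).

We have t(0) = 1, t(1) = 9, t(2) = 23, t(3) = 4, t(4) = 7, t(5) = 5, t(6) = 16, t(7) = 28, t(8) = 20, t(9) = 6, t(10) = 25, t(11) = 22, t(12) = 24, t(13) = 13, t(14) = 1.
The sequence repeats with period 14.
(5321 - 0) mod 14 = 1, so t(5321) = t(1) = 9.

9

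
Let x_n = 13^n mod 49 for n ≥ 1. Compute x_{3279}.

41

Computing terms: x_1 = 13,  x_2 = 22,  x_3 = 41,  x_4 = 43,  x_5 = 20,  x_6 = 15,  x_7 = 48,  x_8 = 36,  x_9 = 27,  x_{10} = 8,  x_{11} = 6,  x_{12} = 29,  x_{13} = 34,  x_{14} = 1,  x_{15} = 13.
Since x_{15} = x_1 = 13, the sequence is periodic with period 14.
(3279 - 1) mod 14 = 2, so x_{3279} = x_3 = 41.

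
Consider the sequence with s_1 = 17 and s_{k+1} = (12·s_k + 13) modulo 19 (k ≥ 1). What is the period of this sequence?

We have s_1 = 17, s_2 = 8, s_3 = 14, s_4 = 10, s_5 = 0, s_6 = 13, s_7 = 17.
Since s_7 = s_1 = 17, the sequence is periodic with period 6.

6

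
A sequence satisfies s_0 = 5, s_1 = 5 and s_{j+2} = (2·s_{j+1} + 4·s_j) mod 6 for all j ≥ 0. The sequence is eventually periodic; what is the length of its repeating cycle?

s_0 = 5,  s_1 = 5,  s_2 = 0,  s_3 = 2,  s_4 = 4,  s_5 = 4,  s_6 = 0,  s_7 = 4,  s_8 = 2,  s_9 = 2,  s_{10} = 0,  s_{11} = 2.
Since (s_{10}, s_{11}) = (s_2, s_3) = (0, 2) (two consecutive terms determine the rest), the sequence is eventually periodic: after a pre-period of length 2 it cycles with period 8.

8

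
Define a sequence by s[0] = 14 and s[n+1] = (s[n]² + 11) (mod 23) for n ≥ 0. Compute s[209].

12

s[0] = 14, s[1] = 0, s[2] = 11, s[3] = 17, s[4] = 1, s[5] = 12, s[6] = 17.
Since s[6] = s[3] = 17, the sequence is eventually periodic: after a pre-period of length 3 it cycles with period 3.
For n ≥ 3, s[n] depends only on (n - 3) mod 3. (209 - 3) mod 3 = 2, so s[209] = s[5] = 12.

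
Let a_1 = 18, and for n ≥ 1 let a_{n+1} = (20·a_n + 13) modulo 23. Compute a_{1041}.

We have a_1 = 18, a_2 = 5, a_3 = 21, a_4 = 19, a_5 = 2, a_6 = 7, a_7 = 15, a_8 = 14, a_9 = 17, a_{10} = 8, a_{11} = 12, a_{12} = 0, a_{13} = 13, a_{14} = 20, a_{15} = 22, a_{16} = 16, a_{17} = 11, a_{18} = 3, a_{19} = 4, a_{20} = 1, a_{21} = 10, a_{22} = 6, a_{23} = 18.
The sequence repeats with period 22.
So a_{1041} = a_{1 + ((1041-1) mod 22)} = a_7 = 15.

15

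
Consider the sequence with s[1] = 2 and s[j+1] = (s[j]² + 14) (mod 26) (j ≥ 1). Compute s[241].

2

Listing terms: s[1] = 2,  s[2] = 18,  s[3] = 0,  s[4] = 14,  s[5] = 2.
The sequence repeats with period 4.
So s[241] = s[1 + ((241-1) mod 4)] = s[1] = 2.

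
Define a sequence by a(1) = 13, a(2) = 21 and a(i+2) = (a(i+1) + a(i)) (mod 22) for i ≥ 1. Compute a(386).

1

Listing terms: a(1) = 13,  a(2) = 21,  a(3) = 12,  a(4) = 11,  a(5) = 1,  a(6) = 12,  a(7) = 13,  a(8) = 3,  a(9) = 16,  a(10) = 19,  a(11) = 13,  a(12) = 10,  a(13) = 1,  a(14) = 11,  a(15) = 12,  a(16) = 1,  a(17) = 13,  a(18) = 14,  a(19) = 5,  a(20) = 19,  a(21) = 2,  a(22) = 21,  a(23) = 1,  a(24) = 0,  a(25) = 1,  a(26) = 1,  a(27) = 2,  a(28) = 3,  a(29) = 5,  a(30) = 8,  a(31) = 13,  a(32) = 21.
The sequence repeats with period 30.
(386 - 1) mod 30 = 25, so a(386) = a(26) = 1.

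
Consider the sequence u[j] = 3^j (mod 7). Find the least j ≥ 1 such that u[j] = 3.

1

Listing terms: u[0] = 1; u[1] = 3; u[2] = 2; u[3] = 6; u[4] = 4; u[5] = 5; u[6] = 1.
Since u[6] = u[0] = 1, the sequence is periodic with period 6.
The value 3 first appears (with j ≥ 1) at u[1].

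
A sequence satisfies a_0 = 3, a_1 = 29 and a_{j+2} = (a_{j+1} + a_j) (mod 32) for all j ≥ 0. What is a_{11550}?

Listing terms: a_0 = 3; a_1 = 29; a_2 = 0; a_3 = 29; a_4 = 29; a_5 = 26; a_6 = 23; a_7 = 17; a_8 = 8; a_9 = 25; a_{10} = 1; a_{11} = 26; a_{12} = 27; a_{13} = 21; a_{14} = 16; a_{15} = 5; a_{16} = 21; a_{17} = 26; a_{18} = 15; a_{19} = 9; a_{20} = 24; a_{21} = 1; a_{22} = 25; a_{23} = 26; a_{24} = 19; a_{25} = 13; a_{26} = 0; a_{27} = 13; a_{28} = 13; a_{29} = 26; a_{30} = 7; a_{31} = 1; a_{32} = 8; a_{33} = 9; a_{34} = 17; a_{35} = 26; a_{36} = 11; a_{37} = 5; a_{38} = 16; a_{39} = 21; a_{40} = 5; a_{41} = 26; a_{42} = 31; a_{43} = 25; a_{44} = 24; a_{45} = 17; a_{46} = 9; a_{47} = 26; a_{48} = 3; a_{49} = 29.
The sequence repeats with period 48.
(11550 - 0) mod 48 = 30, so a_{11550} = a_{30} = 7.

7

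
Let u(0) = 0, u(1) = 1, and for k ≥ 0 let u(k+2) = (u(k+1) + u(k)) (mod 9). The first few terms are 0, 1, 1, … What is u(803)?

Listing terms: u(0) = 0,  u(1) = 1,  u(2) = 1,  u(3) = 2,  u(4) = 3,  u(5) = 5,  u(6) = 8,  u(7) = 4,  u(8) = 3,  u(9) = 7,  u(10) = 1,  u(11) = 8,  u(12) = 0,  u(13) = 8,  u(14) = 8,  u(15) = 7,  u(16) = 6,  u(17) = 4,  u(18) = 1,  u(19) = 5,  u(20) = 6,  u(21) = 2,  u(22) = 8,  u(23) = 1,  u(24) = 0,  u(25) = 1.
Since (u(24), u(25)) = (u(0), u(1)) = (0, 1) (two consecutive terms determine the rest), the sequence is periodic with period 24.
So u(803) = u(0 + ((803-0) mod 24)) = u(11) = 8.

8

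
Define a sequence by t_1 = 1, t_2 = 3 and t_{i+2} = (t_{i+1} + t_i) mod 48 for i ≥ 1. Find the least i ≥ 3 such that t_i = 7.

t_1 = 1, t_2 = 3, t_3 = 4, t_4 = 7, t_5 = 11, t_6 = 18, t_7 = 29, t_8 = 47, t_9 = 28, t_{10} = 27, t_{11} = 7, t_{12} = 34, t_{13} = 41, t_{14} = 27, t_{15} = 20, t_{16} = 47, t_{17} = 19, t_{18} = 18, t_{19} = 37, t_{20} = 7, t_{21} = 44, t_{22} = 3, t_{23} = 47, t_{24} = 2, t_{25} = 1, t_{26} = 3.
The sequence repeats with period 24.
The value 7 first appears (with i ≥ 3) at t_4.

4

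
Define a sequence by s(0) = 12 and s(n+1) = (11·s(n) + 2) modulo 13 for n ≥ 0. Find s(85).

s(0) = 12, s(1) = 4, s(2) = 7, s(3) = 1, s(4) = 0, s(5) = 2, s(6) = 11, s(7) = 6, s(8) = 3, s(9) = 9, s(10) = 10, s(11) = 8, s(12) = 12.
The sequence repeats with period 12.
So s(85) = s(0 + ((85-0) mod 12)) = s(1) = 4.

4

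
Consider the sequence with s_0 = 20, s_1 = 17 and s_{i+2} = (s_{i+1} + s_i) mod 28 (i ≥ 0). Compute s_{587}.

9

We have s_0 = 20; s_1 = 17; s_2 = 9; s_3 = 26; s_4 = 7; s_5 = 5; s_6 = 12; s_7 = 17; s_8 = 1; s_9 = 18; s_{10} = 19; s_{11} = 9; s_{12} = 0; s_{13} = 9; s_{14} = 9; s_{15} = 18; s_{16} = 27; s_{17} = 17; s_{18} = 16; s_{19} = 5; s_{20} = 21; s_{21} = 26; s_{22} = 19; s_{23} = 17; s_{24} = 8; s_{25} = 25; s_{26} = 5; s_{27} = 2; s_{28} = 7; s_{29} = 9; s_{30} = 16; s_{31} = 25; s_{32} = 13; s_{33} = 10; s_{34} = 23; s_{35} = 5; s_{36} = 0; s_{37} = 5; s_{38} = 5; s_{39} = 10; s_{40} = 15; s_{41} = 25; s_{42} = 12; s_{43} = 9; s_{44} = 21; s_{45} = 2; s_{46} = 23; s_{47} = 25; s_{48} = 20; s_{49} = 17.
The sequence repeats with period 48.
(587 - 0) mod 48 = 11, so s_{587} = s_{11} = 9.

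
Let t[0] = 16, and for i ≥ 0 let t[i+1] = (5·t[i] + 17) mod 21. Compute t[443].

4

Computing terms: t[0] = 16,  t[1] = 13,  t[2] = 19,  t[3] = 7,  t[4] = 10,  t[5] = 4,  t[6] = 16.
Since t[6] = t[0] = 16, the sequence is periodic with period 6.
So t[443] = t[0 + ((443-0) mod 6)] = t[5] = 4.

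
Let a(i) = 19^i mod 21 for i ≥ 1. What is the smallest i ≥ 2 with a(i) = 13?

3

We have a(1) = 19, a(2) = 4, a(3) = 13, a(4) = 16, a(5) = 10, a(6) = 1, a(7) = 19.
The sequence repeats with period 6.
The value 13 first appears (with i ≥ 2) at a(3).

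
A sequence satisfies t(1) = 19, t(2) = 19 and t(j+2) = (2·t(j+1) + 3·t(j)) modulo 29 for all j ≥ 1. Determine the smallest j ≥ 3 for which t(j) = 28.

t(1) = 19,  t(2) = 19,  t(3) = 8,  t(4) = 15,  t(5) = 25,  t(6) = 8,  t(7) = 4,  t(8) = 3,  t(9) = 18,  t(10) = 16,  t(11) = 28,  t(12) = 17,  t(13) = 2,  t(14) = 26,  t(15) = 0,  t(16) = 20,  t(17) = 11,  t(18) = 24,  t(19) = 23,  t(20) = 2,  t(21) = 15,  t(22) = 7,  t(23) = 1,  t(24) = 23,  t(25) = 20,  t(26) = 22,  t(27) = 17,  t(28) = 13,  t(29) = 19,  t(30) = 19.
The sequence repeats with period 28.
The value 28 first appears (with j ≥ 3) at t(11).

11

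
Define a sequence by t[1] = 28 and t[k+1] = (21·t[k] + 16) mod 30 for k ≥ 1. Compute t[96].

Listing terms: t[1] = 28,  t[2] = 4,  t[3] = 10,  t[4] = 16,  t[5] = 22,  t[6] = 28.
Since t[6] = t[1] = 28, the sequence is periodic with period 5.
(96 - 1) mod 5 = 0, so t[96] = t[1] = 28.

28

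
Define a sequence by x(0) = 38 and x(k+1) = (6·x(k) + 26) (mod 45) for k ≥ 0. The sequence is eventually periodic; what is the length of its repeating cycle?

5

Listing terms: x(0) = 38, x(1) = 29, x(2) = 20, x(3) = 11, x(4) = 2, x(5) = 38.
The sequence repeats with period 5.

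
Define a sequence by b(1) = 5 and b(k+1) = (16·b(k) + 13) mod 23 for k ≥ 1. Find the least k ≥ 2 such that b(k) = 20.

10

We have b(1) = 5, b(2) = 1, b(3) = 6, b(4) = 17, b(5) = 9, b(6) = 19, b(7) = 18, b(8) = 2, b(9) = 22, b(10) = 20, b(11) = 11, b(12) = 5.
Since b(12) = b(1) = 5, the sequence is periodic with period 11.
The value 20 first appears (with k ≥ 2) at b(10).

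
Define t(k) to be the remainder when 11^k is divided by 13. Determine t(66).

t(0) = 1,  t(1) = 11,  t(2) = 4,  t(3) = 5,  t(4) = 3,  t(5) = 7,  t(6) = 12,  t(7) = 2,  t(8) = 9,  t(9) = 8,  t(10) = 10,  t(11) = 6,  t(12) = 1.
The sequence repeats with period 12.
So t(66) = t(0 + ((66-0) mod 12)) = t(6) = 12.

12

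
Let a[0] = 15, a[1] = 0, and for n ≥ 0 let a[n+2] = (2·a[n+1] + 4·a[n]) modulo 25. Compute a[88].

20

Listing terms: a[0] = 15, a[1] = 0, a[2] = 10, a[3] = 20, a[4] = 5, a[5] = 15, a[6] = 0.
Since (a[5], a[6]) = (a[0], a[1]) = (15, 0) (two consecutive terms determine the rest), the sequence is periodic with period 5.
So a[88] = a[0 + ((88-0) mod 5)] = a[3] = 20.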